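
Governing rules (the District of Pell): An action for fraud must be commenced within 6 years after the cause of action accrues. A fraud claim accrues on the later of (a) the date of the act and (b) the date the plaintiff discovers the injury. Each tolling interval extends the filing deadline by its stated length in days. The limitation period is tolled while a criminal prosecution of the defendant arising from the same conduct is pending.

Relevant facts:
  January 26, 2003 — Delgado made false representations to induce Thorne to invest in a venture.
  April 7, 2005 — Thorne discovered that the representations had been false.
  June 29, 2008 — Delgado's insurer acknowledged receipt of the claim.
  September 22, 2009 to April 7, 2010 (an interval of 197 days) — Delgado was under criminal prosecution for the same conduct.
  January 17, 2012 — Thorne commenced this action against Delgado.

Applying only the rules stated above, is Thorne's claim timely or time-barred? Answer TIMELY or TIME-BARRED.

TIME-BARRED

Taking the later of the act (January 26, 2003) and discovery (April 7, 2005), the claim accrued on April 7, 2005.
The untolled deadline — 6 years after April 7, 2005 — is April 7, 2011.
The period was tolled for 197 days by the pending criminal prosecution (September 22, 2009 to April 7, 2010), pushing the deadline to October 21, 2011.
None of the other events listed affects the running of the period under the stated rules.
Filing on January 17, 2012 missed the October 21, 2011 deadline — the action is time-barred.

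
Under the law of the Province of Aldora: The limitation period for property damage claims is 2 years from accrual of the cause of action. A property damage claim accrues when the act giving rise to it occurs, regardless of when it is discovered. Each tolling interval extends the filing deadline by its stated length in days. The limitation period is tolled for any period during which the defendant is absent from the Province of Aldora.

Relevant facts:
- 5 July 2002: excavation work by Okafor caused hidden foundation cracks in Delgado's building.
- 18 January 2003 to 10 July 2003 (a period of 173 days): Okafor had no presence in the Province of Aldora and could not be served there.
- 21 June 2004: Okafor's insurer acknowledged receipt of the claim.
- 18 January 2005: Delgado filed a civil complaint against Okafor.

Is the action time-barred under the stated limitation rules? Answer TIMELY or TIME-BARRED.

TIME-BARRED

The limitation period began to run on 5 July 2002.
The untolled deadline — 2 years after 5 July 2002 — is 5 July 2004.
The defendant's absence from the jurisdiction from 18 January 2003 to 10 July 2003 tolled the period for 173 days, extending the deadline to 25 December 2004.
The other events in the timeline have no effect on the limitation period under the stated rules.
The 18 January 2005 filing falls after the 25 December 2004 deadline; the claim is time-barred.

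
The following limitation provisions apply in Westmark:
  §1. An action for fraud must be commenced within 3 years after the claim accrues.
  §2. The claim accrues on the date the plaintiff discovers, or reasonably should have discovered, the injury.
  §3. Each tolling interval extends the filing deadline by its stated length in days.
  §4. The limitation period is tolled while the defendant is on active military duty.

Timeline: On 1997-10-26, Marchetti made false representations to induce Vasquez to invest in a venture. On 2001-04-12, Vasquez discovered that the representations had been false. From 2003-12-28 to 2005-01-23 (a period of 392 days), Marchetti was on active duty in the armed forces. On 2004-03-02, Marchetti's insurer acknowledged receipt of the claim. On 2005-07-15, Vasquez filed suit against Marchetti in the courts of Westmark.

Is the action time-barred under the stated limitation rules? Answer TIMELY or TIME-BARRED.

The claim did not accrue until Vasquez discovered the injury on 2001-04-12; the 1997-10-26 act date does not start the clock under the stated rule.
The untolled deadline — 3 years after 2001-04-12 — is 2004-04-12.
The period was tolled for 392 days by the defendant's active military service (2003-12-28 to 2005-01-23), pushing the deadline to 2005-05-09.
None of the other events listed affects the running of the period under the stated rules.
The 2005-07-15 filing falls after the 2005-05-09 deadline; the claim is time-barred.

TIME-BARRED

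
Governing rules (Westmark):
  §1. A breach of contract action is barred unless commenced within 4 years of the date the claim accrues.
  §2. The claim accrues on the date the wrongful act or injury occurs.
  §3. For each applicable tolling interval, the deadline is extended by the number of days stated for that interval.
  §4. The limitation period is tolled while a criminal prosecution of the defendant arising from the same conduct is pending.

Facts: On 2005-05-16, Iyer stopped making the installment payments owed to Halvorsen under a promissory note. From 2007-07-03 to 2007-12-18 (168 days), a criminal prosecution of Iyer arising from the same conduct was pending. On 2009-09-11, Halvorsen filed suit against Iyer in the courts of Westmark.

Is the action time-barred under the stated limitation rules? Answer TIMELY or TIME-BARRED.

The limitation period began to run on 2005-05-16.
The untolled deadline — 4 years after 2005-05-16 — is 2009-05-16.
Because the pending criminal prosecution ran from 2007-07-03 to 2007-12-18, the deadline is extended by 168 days to 2009-10-31.
Halvorsen filed on 2009-09-11, before the 2009-10-31 deadline, so the action is timely.

TIMELY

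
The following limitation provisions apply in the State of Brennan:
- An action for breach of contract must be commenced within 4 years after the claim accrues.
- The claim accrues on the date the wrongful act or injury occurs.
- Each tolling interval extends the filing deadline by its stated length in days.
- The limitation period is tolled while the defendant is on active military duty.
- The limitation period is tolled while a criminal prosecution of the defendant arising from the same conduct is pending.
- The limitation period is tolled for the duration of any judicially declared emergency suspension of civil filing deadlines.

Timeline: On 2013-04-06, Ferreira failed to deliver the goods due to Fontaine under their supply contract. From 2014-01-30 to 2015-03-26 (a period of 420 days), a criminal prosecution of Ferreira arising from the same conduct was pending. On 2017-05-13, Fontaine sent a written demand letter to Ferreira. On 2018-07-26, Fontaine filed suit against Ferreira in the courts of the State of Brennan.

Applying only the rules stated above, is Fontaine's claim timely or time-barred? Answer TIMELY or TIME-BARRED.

The limitation period began to run on 2013-04-06.
4 years from 2013-04-06 is 2017-04-06.
The pending criminal prosecution from 2014-01-30 to 2015-03-26 tolled the period for 420 days, extending the deadline to 2018-05-31.
Nothing else in the chronology tolls or restarts the period.
The 2018-07-26 filing falls after the 2018-05-31 deadline; the claim is time-barred.

TIME-BARRED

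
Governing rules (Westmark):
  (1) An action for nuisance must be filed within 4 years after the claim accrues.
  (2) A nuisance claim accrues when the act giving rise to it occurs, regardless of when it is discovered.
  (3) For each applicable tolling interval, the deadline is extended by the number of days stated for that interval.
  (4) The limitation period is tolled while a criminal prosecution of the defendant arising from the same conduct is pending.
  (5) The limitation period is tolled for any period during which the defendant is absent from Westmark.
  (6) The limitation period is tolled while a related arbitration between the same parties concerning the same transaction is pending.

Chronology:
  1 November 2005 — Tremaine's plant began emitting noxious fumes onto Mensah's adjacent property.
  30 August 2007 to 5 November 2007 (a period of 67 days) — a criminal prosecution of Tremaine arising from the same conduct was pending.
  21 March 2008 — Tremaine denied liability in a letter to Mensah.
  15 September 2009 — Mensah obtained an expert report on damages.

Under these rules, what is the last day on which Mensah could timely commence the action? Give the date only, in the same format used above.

7 January 2010

The claim accrued on 1 November 2005, when the wrongful act occurred.
4 years from 1 November 2005 is 1 November 2009.
Because the pending criminal prosecution ran from 30 August 2007 to 5 November 2007, the deadline is extended by 67 days to 7 January 2010.
None of the other events listed affects the running of the period under the stated rules.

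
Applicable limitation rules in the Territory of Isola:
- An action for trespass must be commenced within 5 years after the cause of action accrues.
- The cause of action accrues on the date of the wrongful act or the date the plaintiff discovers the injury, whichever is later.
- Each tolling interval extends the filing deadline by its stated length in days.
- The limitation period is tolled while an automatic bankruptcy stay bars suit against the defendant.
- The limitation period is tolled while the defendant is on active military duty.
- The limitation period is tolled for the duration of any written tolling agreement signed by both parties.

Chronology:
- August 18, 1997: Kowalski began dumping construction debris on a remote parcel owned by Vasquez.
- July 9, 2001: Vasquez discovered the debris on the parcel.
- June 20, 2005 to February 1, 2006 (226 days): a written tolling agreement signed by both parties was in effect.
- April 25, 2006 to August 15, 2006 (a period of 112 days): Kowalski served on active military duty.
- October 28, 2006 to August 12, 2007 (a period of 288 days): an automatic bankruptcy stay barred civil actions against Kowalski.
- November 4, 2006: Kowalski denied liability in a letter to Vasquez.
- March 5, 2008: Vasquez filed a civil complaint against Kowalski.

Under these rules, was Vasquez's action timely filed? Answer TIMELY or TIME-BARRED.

Taking the later of the act (August 18, 1997) and discovery (July 9, 2001), the claim accrued on July 9, 2001.
The untolled deadline — 5 years after July 9, 2001 — is July 9, 2006.
Because the written tolling agreement ran from June 20, 2005 to February 1, 2006, the deadline is extended by 226 days to February 20, 2007.
The defendant's active military service from April 25, 2006 to August 15, 2006 tolled the period for 112 days, extending the deadline to June 12, 2007.
Because the automatic bankruptcy stay ran from October 28, 2006 to August 12, 2007, the deadline is extended by 288 days to March 26, 2008.
The other events in the timeline have no effect on the limitation period under the stated rules.
The March 5, 2008 filing precedes the March 26, 2008 deadline; the claim is timely.

TIMELY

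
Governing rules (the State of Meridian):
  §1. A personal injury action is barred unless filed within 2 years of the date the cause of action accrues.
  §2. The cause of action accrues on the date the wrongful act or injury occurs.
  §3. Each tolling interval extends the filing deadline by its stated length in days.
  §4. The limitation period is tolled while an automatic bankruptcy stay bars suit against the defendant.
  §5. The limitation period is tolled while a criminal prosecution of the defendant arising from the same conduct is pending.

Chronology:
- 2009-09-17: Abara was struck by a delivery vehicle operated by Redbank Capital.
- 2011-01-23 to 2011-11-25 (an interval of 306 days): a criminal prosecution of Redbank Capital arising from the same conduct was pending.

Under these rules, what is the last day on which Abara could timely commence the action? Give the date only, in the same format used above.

The claim accrued on 2009-09-17, when the wrongful act occurred.
Adding the 2 years base period to 2009-09-17 gives a deadline of 2011-09-17, before any tolling.
Because the pending criminal prosecution ran from 2011-01-23 to 2011-11-25, the deadline is extended by 306 days to 2012-07-19.

2012-07-19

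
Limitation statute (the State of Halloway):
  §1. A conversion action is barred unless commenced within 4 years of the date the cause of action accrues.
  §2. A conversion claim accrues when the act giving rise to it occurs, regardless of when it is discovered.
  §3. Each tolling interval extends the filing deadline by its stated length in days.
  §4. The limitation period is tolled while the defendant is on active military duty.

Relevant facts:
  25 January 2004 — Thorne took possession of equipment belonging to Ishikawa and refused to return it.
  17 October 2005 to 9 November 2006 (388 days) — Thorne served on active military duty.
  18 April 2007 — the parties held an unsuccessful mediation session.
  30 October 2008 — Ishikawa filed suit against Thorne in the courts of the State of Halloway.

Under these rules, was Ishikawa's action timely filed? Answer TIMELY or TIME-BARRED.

The claim accrued on 25 January 2004, when the wrongful act occurred.
4 years from 25 January 2004 is 25 January 2008.
Because the defendant's active military service ran from 17 October 2005 to 9 November 2006, the deadline is extended by 388 days to 16 February 2009.
Nothing else in the chronology tolls or restarts the period.
Filing on 30 October 2008 beat the 16 February 2009 deadline — the action is timely.

TIMELY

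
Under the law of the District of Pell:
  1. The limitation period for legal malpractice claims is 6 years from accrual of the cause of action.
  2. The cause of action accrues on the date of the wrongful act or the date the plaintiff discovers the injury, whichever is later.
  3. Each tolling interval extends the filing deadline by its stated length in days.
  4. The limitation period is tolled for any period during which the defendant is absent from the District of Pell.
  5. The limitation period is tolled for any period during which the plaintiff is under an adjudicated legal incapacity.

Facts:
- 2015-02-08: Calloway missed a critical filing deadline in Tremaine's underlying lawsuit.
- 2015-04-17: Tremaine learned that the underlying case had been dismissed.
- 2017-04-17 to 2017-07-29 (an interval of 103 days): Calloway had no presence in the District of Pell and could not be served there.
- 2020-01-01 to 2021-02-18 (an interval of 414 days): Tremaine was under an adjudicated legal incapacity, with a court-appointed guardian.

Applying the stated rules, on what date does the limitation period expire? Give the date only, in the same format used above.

2022-09-16

The claim accrued on 2015-04-17 — the later of the 2015-02-08 act and the 2015-04-17 discovery.
6 years from 2015-04-17 is 2021-04-17.
The defendant's absence from the jurisdiction from 2017-04-17 to 2017-07-29 tolled the period for 103 days, extending the deadline to 2021-07-29.
The plaintiff's legal incapacity from 2020-01-01 to 2021-02-18 tolled the period for 414 days, extending the deadline to 2022-09-16.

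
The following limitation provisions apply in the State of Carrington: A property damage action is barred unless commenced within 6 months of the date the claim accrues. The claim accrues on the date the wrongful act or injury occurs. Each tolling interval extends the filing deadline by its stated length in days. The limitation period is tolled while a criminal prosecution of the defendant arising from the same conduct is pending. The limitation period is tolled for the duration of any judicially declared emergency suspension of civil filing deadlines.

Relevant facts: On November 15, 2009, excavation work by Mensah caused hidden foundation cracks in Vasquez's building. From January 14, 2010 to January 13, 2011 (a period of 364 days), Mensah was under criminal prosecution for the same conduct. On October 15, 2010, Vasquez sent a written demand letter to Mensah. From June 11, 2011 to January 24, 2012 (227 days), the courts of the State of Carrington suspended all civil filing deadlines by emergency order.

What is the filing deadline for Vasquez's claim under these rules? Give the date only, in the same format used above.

The limitation period began to run on November 15, 2009.
6 months from November 15, 2009 is May 15, 2010.
Because the pending criminal prosecution ran from January 14, 2010 to January 13, 2011, the deadline is extended by 364 days to May 14, 2011.
By the time the emergency suspension of filing deadlines began on June 11, 2011, the limitation period had already expired on May 14, 2011; that interval cannot revive it.
The other events in the timeline have no effect on the limitation period under the stated rules.

May 14, 2011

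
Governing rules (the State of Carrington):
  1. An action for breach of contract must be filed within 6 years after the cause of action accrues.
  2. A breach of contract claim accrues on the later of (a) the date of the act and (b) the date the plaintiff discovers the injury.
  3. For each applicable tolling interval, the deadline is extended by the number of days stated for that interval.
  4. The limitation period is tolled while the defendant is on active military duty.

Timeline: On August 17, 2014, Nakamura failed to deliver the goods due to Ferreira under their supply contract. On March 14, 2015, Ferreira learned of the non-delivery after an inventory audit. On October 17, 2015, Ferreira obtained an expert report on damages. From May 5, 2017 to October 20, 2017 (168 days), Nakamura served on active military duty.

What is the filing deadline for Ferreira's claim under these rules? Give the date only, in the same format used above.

Because discovery on March 14, 2015 post-dates the August 17, 2014 act, accrual under the later-of rule falls on March 14, 2015.
The untolled deadline — 6 years after March 14, 2015 — is March 14, 2021.
Because the defendant's active military service ran from May 5, 2017 to October 20, 2017, the deadline is extended by 168 days to August 29, 2021.
None of the other events listed affects the running of the period under the stated rules.

August 29, 2021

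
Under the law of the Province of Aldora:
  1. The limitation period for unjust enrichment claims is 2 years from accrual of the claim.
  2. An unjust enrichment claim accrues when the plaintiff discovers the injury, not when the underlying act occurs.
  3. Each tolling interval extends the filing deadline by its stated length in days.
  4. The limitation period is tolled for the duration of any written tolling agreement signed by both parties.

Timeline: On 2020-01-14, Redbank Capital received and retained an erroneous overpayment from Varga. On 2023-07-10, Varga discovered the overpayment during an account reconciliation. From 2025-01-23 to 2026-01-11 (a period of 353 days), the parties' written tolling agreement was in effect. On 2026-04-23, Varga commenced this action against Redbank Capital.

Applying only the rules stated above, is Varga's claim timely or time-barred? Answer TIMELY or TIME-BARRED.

The claim did not accrue until Varga discovered the injury on 2023-07-10; the 2020-01-14 act date does not start the clock under the stated rule.
The untolled deadline — 2 years after 2023-07-10 — is 2025-07-10.
The period was tolled for 353 days by the written tolling agreement (2025-01-23 to 2026-01-11), pushing the deadline to 2026-06-28.
Varga filed on 2026-04-23, before the 2026-06-28 deadline, so the action is timely.

TIMELY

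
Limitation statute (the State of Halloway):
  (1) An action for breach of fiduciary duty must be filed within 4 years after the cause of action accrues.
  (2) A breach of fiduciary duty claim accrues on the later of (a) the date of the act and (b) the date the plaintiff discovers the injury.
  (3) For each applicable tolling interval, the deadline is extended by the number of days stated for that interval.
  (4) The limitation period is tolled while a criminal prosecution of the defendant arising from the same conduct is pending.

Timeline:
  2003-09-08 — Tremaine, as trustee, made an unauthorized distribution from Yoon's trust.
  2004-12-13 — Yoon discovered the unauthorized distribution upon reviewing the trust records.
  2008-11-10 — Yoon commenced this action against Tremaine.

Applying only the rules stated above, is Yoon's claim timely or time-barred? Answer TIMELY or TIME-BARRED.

Taking the later of the act (2003-09-08) and discovery (2004-12-13), the claim accrued on 2004-12-13.
The untolled deadline — 4 years after 2004-12-13 — is 2008-12-13.
Filing on 2008-11-10 beat the 2008-12-13 deadline — the action is timely.

TIMELY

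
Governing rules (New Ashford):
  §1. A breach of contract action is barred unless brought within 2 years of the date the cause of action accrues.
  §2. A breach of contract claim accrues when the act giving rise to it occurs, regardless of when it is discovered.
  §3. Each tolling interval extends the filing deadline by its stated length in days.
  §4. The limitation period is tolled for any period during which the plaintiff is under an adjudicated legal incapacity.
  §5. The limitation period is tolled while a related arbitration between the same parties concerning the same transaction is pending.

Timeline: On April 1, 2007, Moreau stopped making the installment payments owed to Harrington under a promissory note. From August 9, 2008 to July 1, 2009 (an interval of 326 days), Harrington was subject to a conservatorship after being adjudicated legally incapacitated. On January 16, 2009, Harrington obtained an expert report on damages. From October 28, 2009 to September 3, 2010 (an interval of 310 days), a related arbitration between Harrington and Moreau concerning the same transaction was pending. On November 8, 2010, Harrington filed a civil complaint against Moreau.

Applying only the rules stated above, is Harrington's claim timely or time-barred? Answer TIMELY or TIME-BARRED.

TIMELY

The claim accrued on April 1, 2007, when the wrongful act occurred.
The untolled deadline — 2 years after April 1, 2007 — is April 1, 2009.
Because the plaintiff's legal incapacity ran from August 9, 2008 to July 1, 2009, the deadline is extended by 326 days to February 21, 2010.
The period was tolled for 310 days by the pending related arbitration (October 28, 2009 to September 3, 2010), pushing the deadline to December 28, 2010.
Nothing else in the chronology tolls or restarts the period.
Harrington filed on November 8, 2010, before the December 28, 2010 deadline, so the action is timely.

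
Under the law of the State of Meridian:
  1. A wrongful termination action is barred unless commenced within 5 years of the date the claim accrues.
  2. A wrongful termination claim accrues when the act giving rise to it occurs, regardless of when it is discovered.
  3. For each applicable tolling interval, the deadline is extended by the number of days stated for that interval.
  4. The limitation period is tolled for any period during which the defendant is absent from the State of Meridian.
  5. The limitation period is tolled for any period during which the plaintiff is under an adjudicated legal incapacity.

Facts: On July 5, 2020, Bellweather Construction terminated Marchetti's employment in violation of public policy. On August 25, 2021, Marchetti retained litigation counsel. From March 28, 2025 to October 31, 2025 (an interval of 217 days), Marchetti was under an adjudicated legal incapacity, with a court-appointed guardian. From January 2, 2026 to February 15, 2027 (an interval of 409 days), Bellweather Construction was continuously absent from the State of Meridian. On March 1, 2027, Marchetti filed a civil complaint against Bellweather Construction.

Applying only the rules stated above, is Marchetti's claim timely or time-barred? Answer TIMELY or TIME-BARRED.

The claim accrued on July 5, 2020, the date of the act.
The untolled deadline — 5 years after July 5, 2020 — is July 5, 2025.
The period was tolled for 217 days by the plaintiff's legal incapacity (March 28, 2025 to October 31, 2025), pushing the deadline to February 7, 2026.
The period was tolled for 409 days by the defendant's absence from the jurisdiction (January 2, 2026 to February 15, 2027), pushing the deadline to March 23, 2027.
The other events in the timeline have no effect on the limitation period under the stated rules.
The March 1, 2027 filing precedes the March 23, 2027 deadline; the claim is timely.

TIMELY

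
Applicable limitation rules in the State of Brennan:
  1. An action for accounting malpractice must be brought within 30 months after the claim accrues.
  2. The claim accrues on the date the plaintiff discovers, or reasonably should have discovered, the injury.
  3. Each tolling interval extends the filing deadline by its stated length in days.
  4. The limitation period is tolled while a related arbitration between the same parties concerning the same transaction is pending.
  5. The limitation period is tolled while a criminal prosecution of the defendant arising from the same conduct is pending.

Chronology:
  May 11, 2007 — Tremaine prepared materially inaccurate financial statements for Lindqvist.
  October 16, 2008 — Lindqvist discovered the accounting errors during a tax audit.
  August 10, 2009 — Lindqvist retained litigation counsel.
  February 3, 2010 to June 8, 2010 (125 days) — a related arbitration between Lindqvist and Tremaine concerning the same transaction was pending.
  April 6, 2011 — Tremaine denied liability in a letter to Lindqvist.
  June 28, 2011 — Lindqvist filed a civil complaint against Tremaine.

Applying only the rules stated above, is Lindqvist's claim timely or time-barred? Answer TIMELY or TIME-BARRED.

TIMELY

The claim did not accrue until Lindqvist discovered the injury on October 16, 2008; the May 11, 2007 act date does not start the clock under the stated rule.
30 months from October 16, 2008 is April 16, 2011.
The period was tolled for 125 days by the pending related arbitration (February 3, 2010 to June 8, 2010), pushing the deadline to August 19, 2011.
Nothing else in the chronology tolls or restarts the period.
Lindqvist filed on June 28, 2011, before the August 19, 2011 deadline, so the action is timely.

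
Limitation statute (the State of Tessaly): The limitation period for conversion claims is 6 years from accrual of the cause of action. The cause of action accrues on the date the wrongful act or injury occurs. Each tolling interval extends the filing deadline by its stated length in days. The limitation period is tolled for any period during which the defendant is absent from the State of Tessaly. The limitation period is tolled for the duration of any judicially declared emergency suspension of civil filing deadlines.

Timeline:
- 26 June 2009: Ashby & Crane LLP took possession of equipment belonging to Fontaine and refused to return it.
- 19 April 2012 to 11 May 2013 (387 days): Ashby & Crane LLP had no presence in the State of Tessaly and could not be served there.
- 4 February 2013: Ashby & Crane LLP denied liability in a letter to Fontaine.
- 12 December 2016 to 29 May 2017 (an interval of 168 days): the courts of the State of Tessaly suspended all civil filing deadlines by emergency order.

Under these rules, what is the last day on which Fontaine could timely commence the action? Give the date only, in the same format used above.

17 July 2016

The limitation period began to run on 26 June 2009.
6 years from 26 June 2009 is 26 June 2015.
The period was tolled for 387 days by the defendant's absence from the jurisdiction (19 April 2012 to 11 May 2013), pushing the deadline to 17 July 2016.
The emergency suspension of filing deadlines starting 12 December 2016 came too late — the period had run on 17 July 2016 — and so does not extend the deadline.
Nothing else in the chronology tolls or restarts the period.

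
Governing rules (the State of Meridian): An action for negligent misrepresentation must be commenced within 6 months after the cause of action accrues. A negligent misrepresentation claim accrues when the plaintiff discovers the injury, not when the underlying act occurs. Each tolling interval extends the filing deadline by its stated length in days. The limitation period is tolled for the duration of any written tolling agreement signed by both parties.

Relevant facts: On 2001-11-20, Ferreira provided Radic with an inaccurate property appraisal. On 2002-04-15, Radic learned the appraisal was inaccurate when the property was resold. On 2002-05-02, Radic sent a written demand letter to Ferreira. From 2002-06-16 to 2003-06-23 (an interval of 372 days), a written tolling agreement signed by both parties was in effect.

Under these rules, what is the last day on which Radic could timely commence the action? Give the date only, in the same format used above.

Under the discovery rule, the claim accrued on 2002-04-15, when Radic discovered the injury — not on the 2001-11-20 date of the underlying act.
6 months from 2002-04-15 is 2002-10-15.
The written tolling agreement from 2002-06-16 to 2003-06-23 tolled the period for 372 days, extending the deadline to 2003-10-22.
The other events in the timeline have no effect on the limitation period under the stated rules.

2003-10-22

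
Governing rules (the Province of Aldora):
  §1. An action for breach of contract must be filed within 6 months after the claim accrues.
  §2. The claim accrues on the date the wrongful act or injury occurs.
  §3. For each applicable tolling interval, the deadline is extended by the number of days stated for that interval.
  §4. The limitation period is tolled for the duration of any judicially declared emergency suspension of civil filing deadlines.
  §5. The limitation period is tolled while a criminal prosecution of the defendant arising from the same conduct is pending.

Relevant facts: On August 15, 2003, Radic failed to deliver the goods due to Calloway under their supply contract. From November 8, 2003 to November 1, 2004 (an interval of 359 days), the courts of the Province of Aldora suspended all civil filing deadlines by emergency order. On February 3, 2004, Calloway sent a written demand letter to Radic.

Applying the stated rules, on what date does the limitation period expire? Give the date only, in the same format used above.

The claim accrued on August 15, 2003, when the wrongful act occurred.
6 months from August 15, 2003 is February 15, 2004.
The period was tolled for 359 days by the emergency suspension of filing deadlines (November 8, 2003 to November 1, 2004), pushing the deadline to February 8, 2005.
None of the other events listed affects the running of the period under the stated rules.

February 8, 2005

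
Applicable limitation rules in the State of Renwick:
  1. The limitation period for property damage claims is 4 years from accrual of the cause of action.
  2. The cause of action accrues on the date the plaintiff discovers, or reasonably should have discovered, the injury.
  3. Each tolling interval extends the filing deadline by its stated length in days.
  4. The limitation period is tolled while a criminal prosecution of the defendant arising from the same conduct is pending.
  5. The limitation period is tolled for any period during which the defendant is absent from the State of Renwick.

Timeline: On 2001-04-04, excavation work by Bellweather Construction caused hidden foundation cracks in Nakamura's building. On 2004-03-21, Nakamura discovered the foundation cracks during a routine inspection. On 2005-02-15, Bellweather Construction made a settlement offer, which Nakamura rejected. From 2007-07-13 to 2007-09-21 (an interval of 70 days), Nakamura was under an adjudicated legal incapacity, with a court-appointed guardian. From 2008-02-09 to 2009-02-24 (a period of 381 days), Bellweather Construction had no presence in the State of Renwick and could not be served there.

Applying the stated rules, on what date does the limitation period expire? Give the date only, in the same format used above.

2009-04-06

Accrual is tied to discovery, so the period began on 2004-03-21 rather than on 2001-04-04 when the act occurred.
The untolled deadline — 4 years after 2004-03-21 — is 2008-03-21.
The period was tolled for 381 days by the defendant's absence from the jurisdiction (2008-02-09 to 2009-02-24), pushing the deadline to 2009-04-06.
The plaintiff's legal incapacity from 2007-07-13 to 2007-09-21 does not toll the period, because no stated rule makes the plaintiff's incapacity a tolling event.
None of the other events listed affects the running of the period under the stated rules.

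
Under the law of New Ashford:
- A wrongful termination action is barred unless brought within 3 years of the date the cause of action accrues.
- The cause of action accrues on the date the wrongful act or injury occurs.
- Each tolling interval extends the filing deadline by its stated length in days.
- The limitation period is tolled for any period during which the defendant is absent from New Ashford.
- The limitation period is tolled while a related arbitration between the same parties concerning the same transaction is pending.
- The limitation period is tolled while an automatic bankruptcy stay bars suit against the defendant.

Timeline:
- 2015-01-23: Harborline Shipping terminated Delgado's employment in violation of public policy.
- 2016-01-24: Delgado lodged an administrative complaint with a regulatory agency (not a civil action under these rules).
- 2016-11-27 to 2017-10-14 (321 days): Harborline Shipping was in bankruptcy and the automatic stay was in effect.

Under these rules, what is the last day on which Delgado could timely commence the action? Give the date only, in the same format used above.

The cause of action accrued on 2015-01-23, the date of the act.
The untolled deadline — 3 years after 2015-01-23 — is 2018-01-23.
The period was tolled for 321 days by the automatic bankruptcy stay (2016-11-27 to 2017-10-14), pushing the deadline to 2018-12-10.
None of the other events listed affects the running of the period under the stated rules.

2018-12-10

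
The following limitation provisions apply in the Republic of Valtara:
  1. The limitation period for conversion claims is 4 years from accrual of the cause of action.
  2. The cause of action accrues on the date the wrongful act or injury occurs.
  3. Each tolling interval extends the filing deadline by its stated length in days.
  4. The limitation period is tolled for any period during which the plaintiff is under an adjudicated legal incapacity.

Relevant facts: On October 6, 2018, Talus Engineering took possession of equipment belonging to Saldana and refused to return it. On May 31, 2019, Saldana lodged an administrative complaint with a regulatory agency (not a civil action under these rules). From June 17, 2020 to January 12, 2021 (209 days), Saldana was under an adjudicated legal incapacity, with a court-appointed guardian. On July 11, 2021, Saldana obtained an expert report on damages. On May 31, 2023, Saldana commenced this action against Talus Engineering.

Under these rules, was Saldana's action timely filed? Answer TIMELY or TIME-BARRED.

TIME-BARRED

The limitation period began to run on October 6, 2018.
Adding the 4 years base period to October 6, 2018 gives a deadline of October 6, 2022, before any tolling.
The period was tolled for 209 days by the plaintiff's legal incapacity (June 17, 2020 to January 12, 2021), pushing the deadline to May 3, 2023.
None of the other events listed affects the running of the period under the stated rules.
The May 31, 2023 filing falls after the May 3, 2023 deadline; the claim is time-barred.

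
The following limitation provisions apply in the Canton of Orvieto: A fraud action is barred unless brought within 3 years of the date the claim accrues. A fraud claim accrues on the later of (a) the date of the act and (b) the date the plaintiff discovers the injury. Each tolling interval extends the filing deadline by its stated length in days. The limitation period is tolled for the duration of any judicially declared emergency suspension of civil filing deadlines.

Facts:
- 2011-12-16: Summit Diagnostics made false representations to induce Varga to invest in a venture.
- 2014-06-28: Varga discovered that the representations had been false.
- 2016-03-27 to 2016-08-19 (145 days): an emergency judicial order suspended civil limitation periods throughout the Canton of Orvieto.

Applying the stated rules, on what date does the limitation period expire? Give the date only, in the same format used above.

2017-11-20

The claim accrued on 2014-06-28 — the later of the 2011-12-16 act and the 2014-06-28 discovery.
Adding the 3 years base period to 2014-06-28 gives a deadline of 2017-06-28, before any tolling.
The period was tolled for 145 days by the emergency suspension of filing deadlines (2016-03-27 to 2016-08-19), pushing the deadline to 2017-11-20.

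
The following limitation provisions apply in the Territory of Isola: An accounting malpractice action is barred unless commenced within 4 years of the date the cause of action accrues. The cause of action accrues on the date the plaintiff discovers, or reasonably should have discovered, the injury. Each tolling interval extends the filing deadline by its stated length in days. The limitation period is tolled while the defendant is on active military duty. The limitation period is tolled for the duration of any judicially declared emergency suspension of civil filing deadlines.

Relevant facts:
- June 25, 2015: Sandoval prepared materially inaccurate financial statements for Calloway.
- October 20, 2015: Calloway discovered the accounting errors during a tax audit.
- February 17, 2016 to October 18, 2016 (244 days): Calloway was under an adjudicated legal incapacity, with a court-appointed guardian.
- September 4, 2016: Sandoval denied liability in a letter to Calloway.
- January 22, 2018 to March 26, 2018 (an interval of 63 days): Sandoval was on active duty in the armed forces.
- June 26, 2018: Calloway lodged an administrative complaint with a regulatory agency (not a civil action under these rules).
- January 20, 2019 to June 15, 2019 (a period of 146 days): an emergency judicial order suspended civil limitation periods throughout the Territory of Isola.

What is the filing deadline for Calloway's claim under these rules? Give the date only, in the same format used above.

The claim did not accrue until Calloway discovered the injury on October 20, 2015; the June 25, 2015 act date does not start the clock under the stated rule.
The untolled deadline — 4 years after October 20, 2015 — is October 20, 2019.
The defendant's active military service from January 22, 2018 to March 26, 2018 tolled the period for 63 days, extending the deadline to December 22, 2019.
Because the emergency suspension of filing deadlines ran from January 20, 2019 to June 15, 2019, the deadline is extended by 146 days to May 16, 2020.
No stated provision tolls the period for the plaintiff's incapacity, so the interval from February 17, 2016 to October 18, 2016 has no effect on the deadline.
None of the other events listed affects the running of the period under the stated rules.

May 16, 2020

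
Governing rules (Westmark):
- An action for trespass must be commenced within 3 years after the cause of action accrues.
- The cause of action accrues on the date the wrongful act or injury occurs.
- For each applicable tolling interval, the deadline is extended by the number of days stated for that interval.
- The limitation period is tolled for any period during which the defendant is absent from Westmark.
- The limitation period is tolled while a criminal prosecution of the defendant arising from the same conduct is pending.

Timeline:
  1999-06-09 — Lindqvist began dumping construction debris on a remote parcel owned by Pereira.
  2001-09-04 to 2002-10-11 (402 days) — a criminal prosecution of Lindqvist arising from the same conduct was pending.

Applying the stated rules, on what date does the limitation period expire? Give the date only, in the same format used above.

2003-07-16

The cause of action accrued on 1999-06-09, the date of the act.
Adding the 3 years base period to 1999-06-09 gives a deadline of 2002-06-09, before any tolling.
The pending criminal prosecution from 2001-09-04 to 2002-10-11 tolled the period for 402 days, extending the deadline to 2003-07-16.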